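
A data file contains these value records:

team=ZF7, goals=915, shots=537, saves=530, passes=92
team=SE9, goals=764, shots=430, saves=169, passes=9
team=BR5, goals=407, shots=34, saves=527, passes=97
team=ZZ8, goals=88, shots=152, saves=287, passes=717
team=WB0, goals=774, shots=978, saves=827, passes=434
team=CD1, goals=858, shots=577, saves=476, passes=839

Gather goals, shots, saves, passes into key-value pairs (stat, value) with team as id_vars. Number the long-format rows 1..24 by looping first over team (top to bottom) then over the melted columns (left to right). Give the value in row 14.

24 rows total (6 × 4). Row 14: index ⌊(14-1)/4⌋ = 3 into team → ZZ8; (14-1) mod 4 = 1 into the melted columns → shots.
So row 14 is (ZZ8, shots, 152); value = 152.

152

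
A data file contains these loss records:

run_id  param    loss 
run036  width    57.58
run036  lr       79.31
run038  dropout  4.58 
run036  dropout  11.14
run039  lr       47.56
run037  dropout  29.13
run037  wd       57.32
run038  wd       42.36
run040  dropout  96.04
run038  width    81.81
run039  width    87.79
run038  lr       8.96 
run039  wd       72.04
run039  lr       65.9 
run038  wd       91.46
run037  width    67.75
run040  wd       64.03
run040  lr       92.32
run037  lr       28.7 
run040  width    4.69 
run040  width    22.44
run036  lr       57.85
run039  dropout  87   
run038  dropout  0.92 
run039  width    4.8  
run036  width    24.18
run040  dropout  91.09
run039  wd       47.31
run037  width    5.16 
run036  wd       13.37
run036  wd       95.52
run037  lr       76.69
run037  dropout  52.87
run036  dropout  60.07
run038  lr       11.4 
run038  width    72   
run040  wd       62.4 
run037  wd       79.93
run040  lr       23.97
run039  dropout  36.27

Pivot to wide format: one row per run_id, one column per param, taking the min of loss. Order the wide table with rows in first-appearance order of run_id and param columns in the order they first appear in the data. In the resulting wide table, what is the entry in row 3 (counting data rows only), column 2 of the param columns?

47.56

With rows in first-appearance order of run_id, row 3 is run_id=run039. param columns in first-appearance order: width, lr, dropout, wd; column 2 is lr.
Long rows with run_id=run039, param=lr: min(47.56, 65.9) = 47.56.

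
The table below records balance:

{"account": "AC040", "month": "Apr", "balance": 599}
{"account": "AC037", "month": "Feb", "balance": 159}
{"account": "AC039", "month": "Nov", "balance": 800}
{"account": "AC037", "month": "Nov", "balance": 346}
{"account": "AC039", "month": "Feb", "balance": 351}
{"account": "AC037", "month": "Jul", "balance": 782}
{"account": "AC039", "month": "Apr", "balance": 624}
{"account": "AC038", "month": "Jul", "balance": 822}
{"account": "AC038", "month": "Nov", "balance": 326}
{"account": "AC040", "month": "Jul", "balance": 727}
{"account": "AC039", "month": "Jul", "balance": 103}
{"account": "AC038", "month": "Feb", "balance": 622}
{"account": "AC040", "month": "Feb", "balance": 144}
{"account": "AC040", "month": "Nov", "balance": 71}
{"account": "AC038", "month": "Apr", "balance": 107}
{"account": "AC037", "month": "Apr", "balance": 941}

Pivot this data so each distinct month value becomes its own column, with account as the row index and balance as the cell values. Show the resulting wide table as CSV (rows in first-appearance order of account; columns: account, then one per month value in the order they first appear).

Columns: account plus the 4 distinct month values (Apr, Feb, Nov, Jul).
For example, row AC040 column Apr takes balance=599 from the long row (AC040, Apr).

account,Apr,Feb,Nov,Jul
AC040,599,144,71,727
AC037,941,159,346,782
AC039,624,351,800,103
AC038,107,622,326,822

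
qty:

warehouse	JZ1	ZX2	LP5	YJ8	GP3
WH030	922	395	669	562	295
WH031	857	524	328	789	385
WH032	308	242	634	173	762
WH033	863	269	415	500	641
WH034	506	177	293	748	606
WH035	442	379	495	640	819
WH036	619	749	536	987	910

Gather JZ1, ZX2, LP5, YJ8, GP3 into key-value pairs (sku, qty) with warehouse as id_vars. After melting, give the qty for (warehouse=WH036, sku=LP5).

Unpivoting turns each (warehouse, wide-column) pair into one long row.
The wide cell at row WH036, column LP5 holds 536, so the long row (WH036, LP5) has qty=536.

536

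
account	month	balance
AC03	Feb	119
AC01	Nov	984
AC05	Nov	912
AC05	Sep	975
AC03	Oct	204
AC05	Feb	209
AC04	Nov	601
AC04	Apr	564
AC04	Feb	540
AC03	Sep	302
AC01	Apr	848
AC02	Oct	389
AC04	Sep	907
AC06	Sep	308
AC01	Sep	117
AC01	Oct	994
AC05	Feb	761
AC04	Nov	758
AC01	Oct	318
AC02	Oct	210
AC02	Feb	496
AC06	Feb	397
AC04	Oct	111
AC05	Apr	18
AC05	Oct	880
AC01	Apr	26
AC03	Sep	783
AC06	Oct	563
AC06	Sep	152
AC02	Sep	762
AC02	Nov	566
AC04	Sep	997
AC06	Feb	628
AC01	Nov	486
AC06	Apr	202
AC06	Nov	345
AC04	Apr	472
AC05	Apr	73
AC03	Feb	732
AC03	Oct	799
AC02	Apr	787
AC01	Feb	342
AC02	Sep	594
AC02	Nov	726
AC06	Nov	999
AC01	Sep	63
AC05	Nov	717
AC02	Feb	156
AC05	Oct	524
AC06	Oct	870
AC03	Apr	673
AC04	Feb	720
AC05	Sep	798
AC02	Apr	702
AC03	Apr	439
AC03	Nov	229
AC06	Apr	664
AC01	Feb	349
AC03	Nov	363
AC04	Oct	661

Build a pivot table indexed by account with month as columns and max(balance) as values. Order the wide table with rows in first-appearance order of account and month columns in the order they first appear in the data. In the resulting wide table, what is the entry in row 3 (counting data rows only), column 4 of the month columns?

880

With rows in first-appearance order of account, row 3 is account=AC05. month columns in first-appearance order: Feb, Nov, Sep, Oct, Apr; column 4 is Oct.
Long rows with account=AC05, month=Oct: max(880, 524) = 880.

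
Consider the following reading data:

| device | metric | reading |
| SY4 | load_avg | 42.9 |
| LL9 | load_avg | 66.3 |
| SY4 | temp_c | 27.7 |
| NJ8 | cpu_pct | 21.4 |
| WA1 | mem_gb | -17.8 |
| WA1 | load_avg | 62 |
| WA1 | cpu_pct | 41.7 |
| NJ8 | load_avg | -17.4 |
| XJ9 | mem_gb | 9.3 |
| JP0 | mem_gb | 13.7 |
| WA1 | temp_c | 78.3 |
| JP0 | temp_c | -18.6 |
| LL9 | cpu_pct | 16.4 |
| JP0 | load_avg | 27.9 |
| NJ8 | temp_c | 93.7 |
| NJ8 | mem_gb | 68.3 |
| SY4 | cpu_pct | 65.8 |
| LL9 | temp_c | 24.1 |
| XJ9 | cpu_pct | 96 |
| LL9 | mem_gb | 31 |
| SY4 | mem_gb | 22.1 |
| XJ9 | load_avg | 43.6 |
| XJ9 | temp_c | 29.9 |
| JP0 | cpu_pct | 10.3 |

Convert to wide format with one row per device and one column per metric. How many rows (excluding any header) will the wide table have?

6

6 distinct device values → 6 rows.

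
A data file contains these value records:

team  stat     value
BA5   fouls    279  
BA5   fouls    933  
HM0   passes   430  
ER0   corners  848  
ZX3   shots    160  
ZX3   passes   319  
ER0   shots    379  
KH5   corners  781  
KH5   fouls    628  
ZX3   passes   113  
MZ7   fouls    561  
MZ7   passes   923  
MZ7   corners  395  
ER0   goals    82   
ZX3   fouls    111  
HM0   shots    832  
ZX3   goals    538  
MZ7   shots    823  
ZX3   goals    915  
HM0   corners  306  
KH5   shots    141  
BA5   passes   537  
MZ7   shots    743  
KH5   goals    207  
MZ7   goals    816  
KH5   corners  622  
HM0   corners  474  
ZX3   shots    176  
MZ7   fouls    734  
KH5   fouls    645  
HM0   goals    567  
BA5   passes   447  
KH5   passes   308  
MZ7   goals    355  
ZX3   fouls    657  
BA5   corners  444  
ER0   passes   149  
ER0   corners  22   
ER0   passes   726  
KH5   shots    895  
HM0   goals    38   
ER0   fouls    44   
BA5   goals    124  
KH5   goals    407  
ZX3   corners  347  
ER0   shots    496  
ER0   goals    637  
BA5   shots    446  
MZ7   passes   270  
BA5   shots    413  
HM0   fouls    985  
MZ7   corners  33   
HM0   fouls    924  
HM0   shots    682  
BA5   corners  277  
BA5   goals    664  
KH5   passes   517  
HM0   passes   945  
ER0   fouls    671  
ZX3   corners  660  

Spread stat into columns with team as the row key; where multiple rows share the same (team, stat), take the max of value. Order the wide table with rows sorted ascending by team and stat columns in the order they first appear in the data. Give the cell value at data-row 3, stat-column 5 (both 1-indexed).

567

With rows sorted ascending by team, row 3 is team=HM0. stat columns in first-appearance order: fouls, passes, corners, shots, goals; column 5 is goals.
Long rows with team=HM0, stat=goals: max(567, 38) = 567.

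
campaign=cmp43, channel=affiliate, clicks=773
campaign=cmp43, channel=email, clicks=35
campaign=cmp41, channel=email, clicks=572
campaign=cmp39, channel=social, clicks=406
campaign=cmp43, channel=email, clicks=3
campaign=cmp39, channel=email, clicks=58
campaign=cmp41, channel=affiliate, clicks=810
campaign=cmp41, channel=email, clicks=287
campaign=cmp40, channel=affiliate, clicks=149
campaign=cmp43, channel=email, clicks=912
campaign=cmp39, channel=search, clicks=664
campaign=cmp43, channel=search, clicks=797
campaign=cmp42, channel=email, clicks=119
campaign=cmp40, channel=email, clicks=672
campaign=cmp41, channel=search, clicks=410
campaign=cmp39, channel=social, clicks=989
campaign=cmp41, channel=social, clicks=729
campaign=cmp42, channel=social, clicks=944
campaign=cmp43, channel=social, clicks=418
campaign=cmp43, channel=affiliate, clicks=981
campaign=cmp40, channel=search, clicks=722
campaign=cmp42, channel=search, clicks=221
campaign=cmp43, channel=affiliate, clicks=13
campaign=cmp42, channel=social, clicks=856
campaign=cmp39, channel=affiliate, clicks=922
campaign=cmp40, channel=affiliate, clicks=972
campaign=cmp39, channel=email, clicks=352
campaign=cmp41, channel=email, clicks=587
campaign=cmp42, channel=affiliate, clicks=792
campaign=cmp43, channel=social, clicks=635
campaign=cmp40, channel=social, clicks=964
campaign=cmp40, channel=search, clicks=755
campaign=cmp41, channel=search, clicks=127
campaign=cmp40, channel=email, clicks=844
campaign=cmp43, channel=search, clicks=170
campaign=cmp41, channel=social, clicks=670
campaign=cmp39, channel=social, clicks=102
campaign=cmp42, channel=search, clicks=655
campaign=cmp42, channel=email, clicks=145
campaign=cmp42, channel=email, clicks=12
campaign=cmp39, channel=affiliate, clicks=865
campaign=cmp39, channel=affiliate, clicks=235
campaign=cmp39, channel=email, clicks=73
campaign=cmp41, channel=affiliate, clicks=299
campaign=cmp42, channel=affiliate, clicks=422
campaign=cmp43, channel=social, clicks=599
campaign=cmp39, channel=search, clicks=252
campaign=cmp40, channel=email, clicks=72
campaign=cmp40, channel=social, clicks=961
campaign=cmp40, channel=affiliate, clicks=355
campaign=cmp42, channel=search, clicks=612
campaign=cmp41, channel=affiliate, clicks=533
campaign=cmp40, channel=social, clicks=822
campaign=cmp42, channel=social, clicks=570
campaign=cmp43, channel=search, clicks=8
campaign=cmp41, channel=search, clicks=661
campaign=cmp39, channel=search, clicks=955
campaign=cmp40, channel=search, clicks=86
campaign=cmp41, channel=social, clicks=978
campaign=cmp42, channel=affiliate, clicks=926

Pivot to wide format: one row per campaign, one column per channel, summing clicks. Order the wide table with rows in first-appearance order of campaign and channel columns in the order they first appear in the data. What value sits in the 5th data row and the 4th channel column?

With rows in first-appearance order of campaign, row 5 is campaign=cmp42. channel columns in first-appearance order: affiliate, email, social, search; column 4 is search.
Long rows with campaign=cmp42, channel=search: 221 + 655 + 612 = 1488.

1488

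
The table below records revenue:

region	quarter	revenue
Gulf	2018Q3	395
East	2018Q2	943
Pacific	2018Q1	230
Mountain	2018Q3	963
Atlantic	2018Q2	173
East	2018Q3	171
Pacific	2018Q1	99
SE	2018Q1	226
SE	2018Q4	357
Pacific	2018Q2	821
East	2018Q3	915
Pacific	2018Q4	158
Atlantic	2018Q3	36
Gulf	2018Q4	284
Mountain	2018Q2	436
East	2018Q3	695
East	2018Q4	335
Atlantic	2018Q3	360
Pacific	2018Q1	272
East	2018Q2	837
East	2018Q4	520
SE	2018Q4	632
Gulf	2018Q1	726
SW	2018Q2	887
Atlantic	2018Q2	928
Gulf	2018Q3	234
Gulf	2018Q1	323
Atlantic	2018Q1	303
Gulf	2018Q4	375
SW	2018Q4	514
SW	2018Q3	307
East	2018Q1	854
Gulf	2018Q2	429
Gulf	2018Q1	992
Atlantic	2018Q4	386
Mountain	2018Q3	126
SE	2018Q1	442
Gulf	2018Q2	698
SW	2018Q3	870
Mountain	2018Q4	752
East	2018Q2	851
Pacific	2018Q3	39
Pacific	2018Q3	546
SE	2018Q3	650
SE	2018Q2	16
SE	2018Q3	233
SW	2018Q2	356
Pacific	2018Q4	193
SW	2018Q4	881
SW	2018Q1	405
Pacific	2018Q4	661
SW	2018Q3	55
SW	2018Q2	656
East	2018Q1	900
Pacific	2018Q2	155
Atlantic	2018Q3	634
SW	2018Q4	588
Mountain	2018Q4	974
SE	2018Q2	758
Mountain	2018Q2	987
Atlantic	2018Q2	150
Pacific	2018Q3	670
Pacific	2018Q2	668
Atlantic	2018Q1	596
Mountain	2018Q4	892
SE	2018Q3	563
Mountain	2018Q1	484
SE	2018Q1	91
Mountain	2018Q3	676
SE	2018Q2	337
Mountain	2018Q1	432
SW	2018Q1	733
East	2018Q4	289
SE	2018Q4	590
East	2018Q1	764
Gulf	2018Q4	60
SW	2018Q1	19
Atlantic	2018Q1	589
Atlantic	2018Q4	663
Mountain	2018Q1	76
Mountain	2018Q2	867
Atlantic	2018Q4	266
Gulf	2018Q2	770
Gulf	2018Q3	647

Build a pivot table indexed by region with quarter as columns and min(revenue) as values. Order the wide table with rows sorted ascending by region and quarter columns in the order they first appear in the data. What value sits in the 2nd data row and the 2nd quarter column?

With rows sorted ascending by region, row 2 is region=East. quarter columns in first-appearance order: 2018Q3, 2018Q2, 2018Q1, 2018Q4; column 2 is 2018Q2.
Long rows with region=East, quarter=2018Q2: min(943, 837, 851) = 837.

837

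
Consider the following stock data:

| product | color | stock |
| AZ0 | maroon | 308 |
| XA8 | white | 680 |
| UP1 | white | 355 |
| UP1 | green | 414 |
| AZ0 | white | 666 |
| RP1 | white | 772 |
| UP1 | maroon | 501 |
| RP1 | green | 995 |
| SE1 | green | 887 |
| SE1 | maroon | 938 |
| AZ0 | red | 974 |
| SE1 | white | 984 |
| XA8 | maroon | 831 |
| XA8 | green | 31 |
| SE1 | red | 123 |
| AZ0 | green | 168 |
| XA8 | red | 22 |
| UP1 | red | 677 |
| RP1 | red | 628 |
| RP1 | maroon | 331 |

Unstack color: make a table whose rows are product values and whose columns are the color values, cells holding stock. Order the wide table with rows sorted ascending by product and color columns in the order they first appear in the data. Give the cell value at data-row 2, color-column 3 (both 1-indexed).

With rows sorted ascending by product, row 2 is product=RP1. color columns in first-appearance order: maroon, white, green, red; column 3 is green.
Long rows with product=RP1, color=green: stock = 995.

995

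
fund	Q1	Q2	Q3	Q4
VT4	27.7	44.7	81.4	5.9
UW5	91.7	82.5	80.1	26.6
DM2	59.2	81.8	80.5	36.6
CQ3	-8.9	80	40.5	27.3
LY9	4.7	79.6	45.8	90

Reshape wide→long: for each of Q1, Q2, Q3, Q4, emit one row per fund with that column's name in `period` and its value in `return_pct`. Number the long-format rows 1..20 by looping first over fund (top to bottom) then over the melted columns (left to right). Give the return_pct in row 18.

79.6

20 rows total (5 × 4). Row 18: index ⌊(18-1)/4⌋ = 4 into fund → LY9; (18-1) mod 4 = 1 into the melted columns → Q2.
So row 18 is (LY9, Q2, 79.6); return_pct = 79.6.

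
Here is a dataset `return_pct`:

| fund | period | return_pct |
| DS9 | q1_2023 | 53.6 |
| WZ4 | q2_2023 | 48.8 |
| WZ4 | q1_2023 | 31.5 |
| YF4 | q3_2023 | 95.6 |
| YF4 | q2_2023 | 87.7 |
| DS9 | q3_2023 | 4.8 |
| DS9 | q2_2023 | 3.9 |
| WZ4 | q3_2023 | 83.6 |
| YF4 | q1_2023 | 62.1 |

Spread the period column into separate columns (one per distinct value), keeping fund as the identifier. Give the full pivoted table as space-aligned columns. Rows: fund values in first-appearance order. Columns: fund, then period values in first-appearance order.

Columns: fund plus the 3 distinct period values (q1_2023, q2_2023, q3_2023).
For example, row DS9 column q1_2023 takes return_pct=53.6 from the long row (DS9, q1_2023).

fund  q1_2023  q2_2023  q3_2023
DS9   53.6     3.9      4.8    
WZ4   31.5     48.8     83.6   
YF4   62.1     87.7     95.6   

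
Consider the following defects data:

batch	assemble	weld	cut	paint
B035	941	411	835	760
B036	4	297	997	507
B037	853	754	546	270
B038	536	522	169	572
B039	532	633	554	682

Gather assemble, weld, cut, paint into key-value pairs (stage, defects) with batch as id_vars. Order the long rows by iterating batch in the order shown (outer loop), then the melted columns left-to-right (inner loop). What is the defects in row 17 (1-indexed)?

532

20 rows total (5 × 4). Row 17: index ⌊(17-1)/4⌋ = 4 into batch → B039; (17-1) mod 4 = 0 into the melted columns → assemble.
So row 17 is (B039, assemble, 532); defects = 532.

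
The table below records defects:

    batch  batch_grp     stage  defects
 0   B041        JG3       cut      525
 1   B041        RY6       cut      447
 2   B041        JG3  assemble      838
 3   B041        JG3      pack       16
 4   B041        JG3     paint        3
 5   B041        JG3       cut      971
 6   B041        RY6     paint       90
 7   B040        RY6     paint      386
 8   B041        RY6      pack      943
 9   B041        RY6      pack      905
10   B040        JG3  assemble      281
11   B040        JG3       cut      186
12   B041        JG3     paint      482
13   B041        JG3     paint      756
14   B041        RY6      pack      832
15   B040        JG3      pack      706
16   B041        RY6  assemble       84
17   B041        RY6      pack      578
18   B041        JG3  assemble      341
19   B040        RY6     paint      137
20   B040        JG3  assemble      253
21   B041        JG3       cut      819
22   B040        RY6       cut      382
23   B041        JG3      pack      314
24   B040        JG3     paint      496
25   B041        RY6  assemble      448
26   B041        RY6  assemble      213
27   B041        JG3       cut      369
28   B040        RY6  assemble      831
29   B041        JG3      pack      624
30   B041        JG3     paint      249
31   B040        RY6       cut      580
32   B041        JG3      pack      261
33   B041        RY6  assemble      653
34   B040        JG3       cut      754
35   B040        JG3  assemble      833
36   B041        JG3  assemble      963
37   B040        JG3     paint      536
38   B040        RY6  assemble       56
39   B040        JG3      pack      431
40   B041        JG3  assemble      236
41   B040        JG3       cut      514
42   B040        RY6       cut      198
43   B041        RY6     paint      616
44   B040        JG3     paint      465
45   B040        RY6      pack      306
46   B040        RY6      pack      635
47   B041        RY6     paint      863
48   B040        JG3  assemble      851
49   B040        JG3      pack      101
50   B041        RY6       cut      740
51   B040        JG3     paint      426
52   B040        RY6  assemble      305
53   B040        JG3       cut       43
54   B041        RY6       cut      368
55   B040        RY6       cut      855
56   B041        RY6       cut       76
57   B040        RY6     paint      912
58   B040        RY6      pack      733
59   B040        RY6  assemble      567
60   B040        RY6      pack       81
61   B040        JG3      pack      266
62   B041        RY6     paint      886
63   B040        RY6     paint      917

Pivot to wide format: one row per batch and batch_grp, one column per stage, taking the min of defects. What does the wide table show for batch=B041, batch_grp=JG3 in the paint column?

3

Rows with batch=B041, batch_grp=JG3 and stage=paint: defects values are 3, 482, 756, 249.
min(3, 482, 756, 249) = 3.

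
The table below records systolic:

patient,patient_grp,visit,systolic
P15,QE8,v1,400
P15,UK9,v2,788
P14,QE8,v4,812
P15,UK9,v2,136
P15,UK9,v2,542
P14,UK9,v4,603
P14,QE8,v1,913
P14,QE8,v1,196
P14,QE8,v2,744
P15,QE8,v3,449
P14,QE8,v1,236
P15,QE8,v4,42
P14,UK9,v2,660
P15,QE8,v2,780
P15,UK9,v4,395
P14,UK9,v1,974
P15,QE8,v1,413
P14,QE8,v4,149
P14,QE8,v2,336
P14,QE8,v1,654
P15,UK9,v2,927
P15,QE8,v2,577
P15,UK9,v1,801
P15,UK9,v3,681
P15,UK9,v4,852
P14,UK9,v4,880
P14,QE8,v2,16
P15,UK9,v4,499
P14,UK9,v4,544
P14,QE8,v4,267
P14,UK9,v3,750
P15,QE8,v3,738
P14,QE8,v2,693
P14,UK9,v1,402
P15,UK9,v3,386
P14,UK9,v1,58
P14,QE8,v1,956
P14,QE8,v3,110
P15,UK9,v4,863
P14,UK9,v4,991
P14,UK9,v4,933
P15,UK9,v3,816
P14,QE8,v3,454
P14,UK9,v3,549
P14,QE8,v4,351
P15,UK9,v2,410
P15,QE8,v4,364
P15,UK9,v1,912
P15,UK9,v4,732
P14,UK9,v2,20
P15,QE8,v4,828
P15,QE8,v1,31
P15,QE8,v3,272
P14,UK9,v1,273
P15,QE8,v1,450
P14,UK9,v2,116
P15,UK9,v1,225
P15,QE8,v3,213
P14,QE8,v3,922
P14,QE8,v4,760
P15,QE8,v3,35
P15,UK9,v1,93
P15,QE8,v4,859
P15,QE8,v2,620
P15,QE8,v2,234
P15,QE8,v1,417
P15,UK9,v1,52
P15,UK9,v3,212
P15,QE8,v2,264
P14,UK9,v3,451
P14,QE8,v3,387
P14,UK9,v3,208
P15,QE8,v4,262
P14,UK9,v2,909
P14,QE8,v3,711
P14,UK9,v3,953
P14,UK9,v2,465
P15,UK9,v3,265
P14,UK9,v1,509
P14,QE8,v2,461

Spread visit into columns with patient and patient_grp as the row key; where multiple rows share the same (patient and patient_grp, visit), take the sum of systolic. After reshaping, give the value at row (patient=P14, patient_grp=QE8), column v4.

2339

Rows with patient=P14, patient_grp=QE8 and visit=v4: systolic values are 812, 149, 267, 351, 760.
812 + 149 + 267 + 351 + 760 = 2339.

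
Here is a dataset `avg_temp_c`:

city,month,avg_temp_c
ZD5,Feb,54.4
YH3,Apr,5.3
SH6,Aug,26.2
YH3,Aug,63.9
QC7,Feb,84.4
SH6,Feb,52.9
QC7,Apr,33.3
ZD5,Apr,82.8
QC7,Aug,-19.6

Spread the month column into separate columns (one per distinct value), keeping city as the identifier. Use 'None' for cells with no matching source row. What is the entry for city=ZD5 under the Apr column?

82.8

The long row with city=ZD5, month=Apr has avg_temp_c=82.8.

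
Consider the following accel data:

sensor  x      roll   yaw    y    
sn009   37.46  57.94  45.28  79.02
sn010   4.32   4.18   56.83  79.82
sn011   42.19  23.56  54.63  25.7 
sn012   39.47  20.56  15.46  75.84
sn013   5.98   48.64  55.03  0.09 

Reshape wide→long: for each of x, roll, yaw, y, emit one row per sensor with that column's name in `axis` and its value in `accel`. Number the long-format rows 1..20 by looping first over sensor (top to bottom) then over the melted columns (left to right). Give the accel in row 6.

4.18

20 rows total (5 × 4). Row 6: index ⌊(6-1)/4⌋ = 1 into sensor → sn010; (6-1) mod 4 = 1 into the melted columns → roll.
So row 6 is (sn010, roll, 4.18); accel = 4.18.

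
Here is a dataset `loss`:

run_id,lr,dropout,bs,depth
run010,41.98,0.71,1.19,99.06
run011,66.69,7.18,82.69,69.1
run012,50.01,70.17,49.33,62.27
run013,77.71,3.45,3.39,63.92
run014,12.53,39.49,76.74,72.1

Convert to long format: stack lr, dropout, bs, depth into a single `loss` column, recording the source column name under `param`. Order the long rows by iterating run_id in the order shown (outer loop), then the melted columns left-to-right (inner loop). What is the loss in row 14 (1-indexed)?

20 rows total (5 × 4). Row 14: index ⌊(14-1)/4⌋ = 3 into run_id → run013; (14-1) mod 4 = 1 into the melted columns → dropout.
So row 14 is (run013, dropout, 3.45); loss = 3.45.

3.45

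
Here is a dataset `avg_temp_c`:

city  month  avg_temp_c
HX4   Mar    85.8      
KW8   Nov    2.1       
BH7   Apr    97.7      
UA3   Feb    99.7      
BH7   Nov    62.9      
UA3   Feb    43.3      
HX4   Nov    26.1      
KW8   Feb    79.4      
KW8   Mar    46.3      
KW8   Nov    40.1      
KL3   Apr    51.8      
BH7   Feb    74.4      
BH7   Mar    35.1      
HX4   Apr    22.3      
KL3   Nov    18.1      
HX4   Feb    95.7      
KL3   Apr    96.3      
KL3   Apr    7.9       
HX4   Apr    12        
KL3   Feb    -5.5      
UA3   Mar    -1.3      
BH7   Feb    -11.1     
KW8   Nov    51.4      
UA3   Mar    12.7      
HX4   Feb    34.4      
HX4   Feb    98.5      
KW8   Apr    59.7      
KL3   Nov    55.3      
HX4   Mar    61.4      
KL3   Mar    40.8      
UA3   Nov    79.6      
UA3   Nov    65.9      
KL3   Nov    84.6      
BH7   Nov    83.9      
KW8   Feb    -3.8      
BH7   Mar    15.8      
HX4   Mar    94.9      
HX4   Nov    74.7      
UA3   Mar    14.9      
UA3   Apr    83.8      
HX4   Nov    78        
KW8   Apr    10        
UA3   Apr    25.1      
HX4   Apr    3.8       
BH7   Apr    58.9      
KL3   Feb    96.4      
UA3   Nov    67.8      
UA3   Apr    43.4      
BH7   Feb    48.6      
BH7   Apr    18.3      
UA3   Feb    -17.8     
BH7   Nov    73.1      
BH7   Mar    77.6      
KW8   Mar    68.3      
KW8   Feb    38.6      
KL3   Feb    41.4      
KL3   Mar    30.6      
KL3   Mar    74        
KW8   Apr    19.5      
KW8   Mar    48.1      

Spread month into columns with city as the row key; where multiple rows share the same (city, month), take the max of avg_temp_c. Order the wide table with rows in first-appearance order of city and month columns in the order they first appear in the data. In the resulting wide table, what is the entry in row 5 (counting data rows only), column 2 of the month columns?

With rows in first-appearance order of city, row 5 is city=KL3. month columns in first-appearance order: Mar, Nov, Apr, Feb; column 2 is Nov.
Long rows with city=KL3, month=Nov: max(18.1, 55.3, 84.6) = 84.6.

84.6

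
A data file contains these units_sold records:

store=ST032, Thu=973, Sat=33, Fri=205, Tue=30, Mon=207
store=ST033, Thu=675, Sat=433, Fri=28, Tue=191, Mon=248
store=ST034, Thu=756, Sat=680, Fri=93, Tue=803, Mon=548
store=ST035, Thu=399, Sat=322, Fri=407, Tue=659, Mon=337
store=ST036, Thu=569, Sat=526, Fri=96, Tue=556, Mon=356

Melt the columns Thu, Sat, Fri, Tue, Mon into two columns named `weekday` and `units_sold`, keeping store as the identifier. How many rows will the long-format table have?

5 store values × 5 melted columns = 25 rows.

25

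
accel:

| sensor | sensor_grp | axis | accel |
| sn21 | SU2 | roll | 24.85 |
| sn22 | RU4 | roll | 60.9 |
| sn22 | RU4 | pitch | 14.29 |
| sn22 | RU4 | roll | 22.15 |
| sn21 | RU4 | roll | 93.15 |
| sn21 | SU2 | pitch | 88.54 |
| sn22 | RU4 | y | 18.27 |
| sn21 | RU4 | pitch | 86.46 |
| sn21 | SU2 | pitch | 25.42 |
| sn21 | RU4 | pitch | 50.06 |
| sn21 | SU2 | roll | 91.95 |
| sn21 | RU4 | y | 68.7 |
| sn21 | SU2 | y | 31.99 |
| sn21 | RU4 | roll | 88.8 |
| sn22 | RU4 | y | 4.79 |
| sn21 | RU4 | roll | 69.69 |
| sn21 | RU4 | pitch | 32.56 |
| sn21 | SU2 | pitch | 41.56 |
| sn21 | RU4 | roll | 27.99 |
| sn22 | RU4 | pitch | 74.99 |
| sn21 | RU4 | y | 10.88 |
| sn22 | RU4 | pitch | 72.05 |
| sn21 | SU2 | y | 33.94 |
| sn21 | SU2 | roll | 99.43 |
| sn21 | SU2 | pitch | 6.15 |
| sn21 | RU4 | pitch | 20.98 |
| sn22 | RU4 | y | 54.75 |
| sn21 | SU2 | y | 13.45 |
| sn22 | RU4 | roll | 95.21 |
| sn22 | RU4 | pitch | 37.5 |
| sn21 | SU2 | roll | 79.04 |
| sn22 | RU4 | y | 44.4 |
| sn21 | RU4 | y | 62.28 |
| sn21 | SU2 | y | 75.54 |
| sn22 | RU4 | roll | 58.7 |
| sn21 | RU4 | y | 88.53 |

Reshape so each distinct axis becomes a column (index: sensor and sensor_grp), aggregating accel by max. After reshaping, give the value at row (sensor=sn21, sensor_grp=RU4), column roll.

Rows with sensor=sn21, sensor_grp=RU4 and axis=roll: accel values are 93.15, 88.8, 69.69, 27.99.
max(93.15, 88.8, 69.69, 27.99) = 93.15.

93.15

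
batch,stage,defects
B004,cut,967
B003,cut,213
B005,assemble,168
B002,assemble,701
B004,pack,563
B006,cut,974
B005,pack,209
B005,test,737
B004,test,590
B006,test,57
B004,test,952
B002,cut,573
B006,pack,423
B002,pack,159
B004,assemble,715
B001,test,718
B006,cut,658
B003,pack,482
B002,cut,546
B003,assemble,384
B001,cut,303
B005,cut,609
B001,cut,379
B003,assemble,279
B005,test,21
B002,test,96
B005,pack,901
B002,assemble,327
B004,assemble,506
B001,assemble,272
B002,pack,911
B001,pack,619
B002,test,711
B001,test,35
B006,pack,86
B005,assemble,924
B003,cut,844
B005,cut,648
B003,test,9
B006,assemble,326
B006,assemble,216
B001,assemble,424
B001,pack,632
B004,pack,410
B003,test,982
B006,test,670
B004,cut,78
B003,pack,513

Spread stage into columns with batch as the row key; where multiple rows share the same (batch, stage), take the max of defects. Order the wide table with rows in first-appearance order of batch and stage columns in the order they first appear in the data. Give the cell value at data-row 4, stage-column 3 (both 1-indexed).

With rows in first-appearance order of batch, row 4 is batch=B002. stage columns in first-appearance order: cut, assemble, pack, test; column 3 is pack.
Long rows with batch=B002, stage=pack: max(159, 911) = 911.

911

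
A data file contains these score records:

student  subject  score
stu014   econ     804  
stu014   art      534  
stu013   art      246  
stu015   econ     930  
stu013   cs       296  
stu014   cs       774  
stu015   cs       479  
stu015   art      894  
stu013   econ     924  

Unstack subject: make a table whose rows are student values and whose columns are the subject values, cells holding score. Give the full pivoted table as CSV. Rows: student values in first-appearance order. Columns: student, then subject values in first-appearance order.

student,econ,art,cs
stu014,804,534,774
stu013,924,246,296
stu015,930,894,479

Columns: student plus the 3 distinct subject values (econ, art, cs).
For example, row stu014 column econ takes score=804 from the long row (stu014, econ).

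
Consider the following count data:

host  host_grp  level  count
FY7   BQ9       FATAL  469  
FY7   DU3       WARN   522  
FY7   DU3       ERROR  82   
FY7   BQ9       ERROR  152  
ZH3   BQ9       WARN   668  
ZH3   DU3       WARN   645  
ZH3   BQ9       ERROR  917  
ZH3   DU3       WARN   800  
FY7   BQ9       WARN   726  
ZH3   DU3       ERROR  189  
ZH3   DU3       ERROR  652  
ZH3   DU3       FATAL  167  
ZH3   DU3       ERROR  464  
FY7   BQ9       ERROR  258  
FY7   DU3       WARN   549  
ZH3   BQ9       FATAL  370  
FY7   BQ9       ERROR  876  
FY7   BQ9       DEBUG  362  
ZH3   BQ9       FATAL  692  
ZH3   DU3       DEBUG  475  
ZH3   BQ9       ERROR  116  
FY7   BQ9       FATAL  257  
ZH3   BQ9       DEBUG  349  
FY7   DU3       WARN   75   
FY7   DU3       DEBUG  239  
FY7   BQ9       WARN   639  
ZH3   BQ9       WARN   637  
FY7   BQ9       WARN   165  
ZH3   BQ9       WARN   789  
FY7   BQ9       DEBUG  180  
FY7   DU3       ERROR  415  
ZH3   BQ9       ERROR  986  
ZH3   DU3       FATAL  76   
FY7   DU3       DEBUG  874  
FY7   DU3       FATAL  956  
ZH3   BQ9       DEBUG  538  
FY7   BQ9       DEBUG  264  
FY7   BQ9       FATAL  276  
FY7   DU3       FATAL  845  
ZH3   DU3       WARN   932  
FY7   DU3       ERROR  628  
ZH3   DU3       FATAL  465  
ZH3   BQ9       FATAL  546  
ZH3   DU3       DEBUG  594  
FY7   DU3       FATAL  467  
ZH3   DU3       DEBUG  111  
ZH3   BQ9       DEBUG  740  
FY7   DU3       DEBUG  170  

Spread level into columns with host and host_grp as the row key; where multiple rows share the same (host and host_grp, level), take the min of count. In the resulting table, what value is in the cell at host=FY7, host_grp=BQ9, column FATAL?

Rows with host=FY7, host_grp=BQ9 and level=FATAL: count values are 469, 257, 276.
min(469, 257, 276) = 257.

257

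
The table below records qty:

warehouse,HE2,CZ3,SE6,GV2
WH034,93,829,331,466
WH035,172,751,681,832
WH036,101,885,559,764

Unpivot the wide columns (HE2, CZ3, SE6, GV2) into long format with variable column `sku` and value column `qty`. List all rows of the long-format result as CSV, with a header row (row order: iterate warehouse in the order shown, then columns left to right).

Each (warehouse, column) pair becomes one row: 3 × 4 = 12 rows.
For example, (WH034, HE2) → qty=93.

warehouse,sku,qty
WH034,HE2,93
WH034,CZ3,829
WH034,SE6,331
WH034,GV2,466
WH035,HE2,172
WH035,CZ3,751
WH035,SE6,681
WH035,GV2,832
WH036,HE2,101
WH036,CZ3,885
WH036,SE6,559
WH036,GV2,764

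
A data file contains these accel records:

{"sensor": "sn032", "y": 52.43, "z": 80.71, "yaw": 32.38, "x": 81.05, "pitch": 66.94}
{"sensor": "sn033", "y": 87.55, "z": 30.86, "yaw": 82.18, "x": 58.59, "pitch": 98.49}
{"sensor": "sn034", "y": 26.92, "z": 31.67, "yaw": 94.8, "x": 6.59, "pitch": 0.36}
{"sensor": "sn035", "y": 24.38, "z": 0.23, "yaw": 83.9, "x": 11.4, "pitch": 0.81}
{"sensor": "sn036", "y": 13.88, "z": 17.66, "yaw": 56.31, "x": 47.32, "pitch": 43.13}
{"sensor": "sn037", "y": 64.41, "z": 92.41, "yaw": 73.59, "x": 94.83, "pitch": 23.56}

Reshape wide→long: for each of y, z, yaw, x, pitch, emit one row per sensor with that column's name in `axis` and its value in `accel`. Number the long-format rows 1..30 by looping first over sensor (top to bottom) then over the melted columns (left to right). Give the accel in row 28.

30 rows total (6 × 5). Row 28: index ⌊(28-1)/5⌋ = 5 into sensor → sn037; (28-1) mod 5 = 2 into the melted columns → yaw.
So row 28 is (sn037, yaw, 73.59); accel = 73.59.

73.59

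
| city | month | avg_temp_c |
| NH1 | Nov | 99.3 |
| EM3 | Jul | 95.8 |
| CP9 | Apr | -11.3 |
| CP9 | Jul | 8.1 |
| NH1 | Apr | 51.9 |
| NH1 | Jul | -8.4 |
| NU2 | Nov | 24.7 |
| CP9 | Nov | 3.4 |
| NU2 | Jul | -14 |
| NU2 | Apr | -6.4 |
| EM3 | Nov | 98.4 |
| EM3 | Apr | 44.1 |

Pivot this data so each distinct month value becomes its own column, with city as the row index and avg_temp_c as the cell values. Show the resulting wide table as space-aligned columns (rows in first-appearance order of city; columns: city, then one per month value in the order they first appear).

city  Nov   Jul   Apr  
NH1   99.3  -8.4  51.9 
EM3   98.4  95.8  44.1 
CP9   3.4   8.1   -11.3
NU2   24.7  -14   -6.4 

Columns: city plus the 3 distinct month values (Nov, Jul, Apr).
For example, row NH1 column Nov takes avg_temp_c=99.3 from the long row (NH1, Nov).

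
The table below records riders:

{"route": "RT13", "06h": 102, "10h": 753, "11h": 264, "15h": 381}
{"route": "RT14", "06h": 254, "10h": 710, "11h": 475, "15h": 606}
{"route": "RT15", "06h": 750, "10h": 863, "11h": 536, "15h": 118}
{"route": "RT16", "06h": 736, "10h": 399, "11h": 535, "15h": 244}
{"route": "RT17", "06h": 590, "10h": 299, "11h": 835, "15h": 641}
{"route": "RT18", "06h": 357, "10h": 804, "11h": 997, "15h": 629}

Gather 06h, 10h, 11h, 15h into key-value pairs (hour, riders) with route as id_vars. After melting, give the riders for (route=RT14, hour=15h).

606

Unpivoting turns each (route, wide-column) pair into one long row.
The wide cell at row RT14, column 15h holds 606, so the long row (RT14, 15h) has riders=606.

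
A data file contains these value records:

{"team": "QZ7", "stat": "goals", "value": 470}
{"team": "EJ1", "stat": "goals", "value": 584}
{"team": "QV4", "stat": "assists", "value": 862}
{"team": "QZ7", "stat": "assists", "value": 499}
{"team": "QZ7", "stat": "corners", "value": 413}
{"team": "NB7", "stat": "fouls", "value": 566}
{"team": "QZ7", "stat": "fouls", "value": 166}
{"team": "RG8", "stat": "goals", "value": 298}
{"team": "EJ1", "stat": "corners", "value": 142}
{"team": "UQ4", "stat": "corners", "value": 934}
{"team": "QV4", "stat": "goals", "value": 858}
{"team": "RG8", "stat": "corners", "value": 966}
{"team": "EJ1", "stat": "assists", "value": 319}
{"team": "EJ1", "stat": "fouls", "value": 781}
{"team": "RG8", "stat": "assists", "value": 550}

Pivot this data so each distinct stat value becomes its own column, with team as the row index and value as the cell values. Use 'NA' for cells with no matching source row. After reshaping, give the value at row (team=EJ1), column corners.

The long row with team=EJ1, stat=corners has value=142.

142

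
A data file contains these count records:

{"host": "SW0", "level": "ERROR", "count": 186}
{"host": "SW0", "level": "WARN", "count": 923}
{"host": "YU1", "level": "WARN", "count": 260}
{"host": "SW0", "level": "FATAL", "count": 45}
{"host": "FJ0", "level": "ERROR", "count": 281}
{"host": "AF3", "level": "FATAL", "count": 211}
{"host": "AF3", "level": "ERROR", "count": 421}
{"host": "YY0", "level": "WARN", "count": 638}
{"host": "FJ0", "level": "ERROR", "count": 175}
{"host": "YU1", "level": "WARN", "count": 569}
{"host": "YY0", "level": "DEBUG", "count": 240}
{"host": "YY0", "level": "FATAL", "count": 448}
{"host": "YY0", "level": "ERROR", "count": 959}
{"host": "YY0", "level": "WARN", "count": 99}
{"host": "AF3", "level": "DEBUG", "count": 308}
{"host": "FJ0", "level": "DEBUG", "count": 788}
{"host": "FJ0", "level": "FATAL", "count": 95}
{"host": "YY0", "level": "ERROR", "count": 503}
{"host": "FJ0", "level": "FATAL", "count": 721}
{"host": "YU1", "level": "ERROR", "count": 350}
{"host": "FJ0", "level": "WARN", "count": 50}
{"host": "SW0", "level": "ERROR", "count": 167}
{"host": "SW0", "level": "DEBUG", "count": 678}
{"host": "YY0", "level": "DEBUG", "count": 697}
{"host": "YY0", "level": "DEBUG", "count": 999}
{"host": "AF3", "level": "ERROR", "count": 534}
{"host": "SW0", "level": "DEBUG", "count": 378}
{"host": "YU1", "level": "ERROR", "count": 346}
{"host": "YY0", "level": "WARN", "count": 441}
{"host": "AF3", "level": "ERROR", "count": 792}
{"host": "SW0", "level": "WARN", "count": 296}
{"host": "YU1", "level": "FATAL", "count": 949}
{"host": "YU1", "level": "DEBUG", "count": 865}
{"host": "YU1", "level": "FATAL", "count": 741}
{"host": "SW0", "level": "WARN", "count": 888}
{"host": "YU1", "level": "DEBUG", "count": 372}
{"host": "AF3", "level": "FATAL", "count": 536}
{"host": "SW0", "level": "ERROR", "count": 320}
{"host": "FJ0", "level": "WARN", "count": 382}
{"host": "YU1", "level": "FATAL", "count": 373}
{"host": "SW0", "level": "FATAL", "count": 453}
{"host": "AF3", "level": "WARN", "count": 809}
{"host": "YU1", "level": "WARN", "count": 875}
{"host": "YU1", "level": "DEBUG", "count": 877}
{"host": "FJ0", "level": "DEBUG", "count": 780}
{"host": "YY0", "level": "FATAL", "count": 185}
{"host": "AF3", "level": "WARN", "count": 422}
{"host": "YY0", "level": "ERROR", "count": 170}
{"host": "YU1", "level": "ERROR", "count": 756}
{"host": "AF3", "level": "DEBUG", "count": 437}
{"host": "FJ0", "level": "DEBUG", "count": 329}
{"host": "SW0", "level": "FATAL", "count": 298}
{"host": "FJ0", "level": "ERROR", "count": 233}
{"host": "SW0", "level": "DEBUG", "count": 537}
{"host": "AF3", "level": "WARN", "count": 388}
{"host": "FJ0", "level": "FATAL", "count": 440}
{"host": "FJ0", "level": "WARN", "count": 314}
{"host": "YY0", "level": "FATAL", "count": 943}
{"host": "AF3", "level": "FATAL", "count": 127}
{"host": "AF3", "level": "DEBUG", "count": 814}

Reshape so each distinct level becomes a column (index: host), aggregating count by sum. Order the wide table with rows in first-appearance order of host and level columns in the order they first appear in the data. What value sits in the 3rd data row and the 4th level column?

1897

With rows in first-appearance order of host, row 3 is host=FJ0. level columns in first-appearance order: ERROR, WARN, FATAL, DEBUG; column 4 is DEBUG.
Long rows with host=FJ0, level=DEBUG: 788 + 780 + 329 = 1897.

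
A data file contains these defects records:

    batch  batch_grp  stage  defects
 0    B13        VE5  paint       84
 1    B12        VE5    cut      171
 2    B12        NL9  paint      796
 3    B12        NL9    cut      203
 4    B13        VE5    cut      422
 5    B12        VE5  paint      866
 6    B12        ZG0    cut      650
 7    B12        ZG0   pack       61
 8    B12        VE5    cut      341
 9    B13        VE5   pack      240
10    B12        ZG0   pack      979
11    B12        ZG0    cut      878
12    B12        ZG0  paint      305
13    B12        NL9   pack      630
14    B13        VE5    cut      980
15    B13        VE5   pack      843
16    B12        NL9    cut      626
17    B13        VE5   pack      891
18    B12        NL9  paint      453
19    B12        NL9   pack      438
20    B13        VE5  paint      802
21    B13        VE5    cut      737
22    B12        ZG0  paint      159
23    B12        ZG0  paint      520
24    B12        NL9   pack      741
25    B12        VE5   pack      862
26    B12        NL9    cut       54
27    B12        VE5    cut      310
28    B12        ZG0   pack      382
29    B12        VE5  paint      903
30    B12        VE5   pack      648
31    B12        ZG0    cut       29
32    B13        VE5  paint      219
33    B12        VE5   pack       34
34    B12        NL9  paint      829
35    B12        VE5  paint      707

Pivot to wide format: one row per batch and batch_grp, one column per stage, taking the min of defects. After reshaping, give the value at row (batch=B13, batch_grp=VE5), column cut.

Rows with batch=B13, batch_grp=VE5 and stage=cut: defects values are 422, 980, 737.
min(422, 980, 737) = 422.

422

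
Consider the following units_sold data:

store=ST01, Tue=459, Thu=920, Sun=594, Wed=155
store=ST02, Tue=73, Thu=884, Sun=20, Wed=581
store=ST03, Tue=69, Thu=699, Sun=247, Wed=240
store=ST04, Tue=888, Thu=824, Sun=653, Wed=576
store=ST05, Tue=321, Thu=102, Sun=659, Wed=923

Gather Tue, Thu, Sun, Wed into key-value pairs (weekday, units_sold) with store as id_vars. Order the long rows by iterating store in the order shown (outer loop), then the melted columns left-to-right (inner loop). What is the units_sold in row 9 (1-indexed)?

69

20 rows total (5 × 4). Row 9: index ⌊(9-1)/4⌋ = 2 into store → ST03; (9-1) mod 4 = 0 into the melted columns → Tue.
So row 9 is (ST03, Tue, 69); units_sold = 69.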